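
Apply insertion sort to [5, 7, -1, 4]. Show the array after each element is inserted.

First element 5 is already 'sorted'
Insert 7: shifted 0 elements -> [5, 7, -1, 4]
Insert -1: shifted 2 elements -> [-1, 5, 7, 4]
Insert 4: shifted 2 elements -> [-1, 4, 5, 7]


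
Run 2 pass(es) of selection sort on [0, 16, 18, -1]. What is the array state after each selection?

Pass 1: Select minimum -1 at index 3, swap -> [-1, 16, 18, 0]
Pass 2: Select minimum 0 at index 3, swap -> [-1, 0, 18, 16]


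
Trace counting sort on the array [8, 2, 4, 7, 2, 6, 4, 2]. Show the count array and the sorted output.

Count array: [0, 0, 3, 0, 2, 0, 1, 1, 1]
(count[i] = number of elements equal to i)
Cumulative count: [0, 0, 3, 3, 5, 5, 6, 7, 8]
Sorted: [2, 2, 2, 4, 4, 6, 7, 8]


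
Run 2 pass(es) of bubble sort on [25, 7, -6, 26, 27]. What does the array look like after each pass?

After pass 1: [7, -6, 25, 26, 27] (2 swaps)
After pass 2: [-6, 7, 25, 26, 27] (1 swaps)
Total swaps: 3


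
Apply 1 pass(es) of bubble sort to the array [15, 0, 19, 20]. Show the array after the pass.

After pass 1: [0, 15, 19, 20] (1 swaps)
Total swaps: 1


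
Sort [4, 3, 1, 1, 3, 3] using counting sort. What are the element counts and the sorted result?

Count array: [0, 2, 0, 3, 1]
(count[i] = number of elements equal to i)
Cumulative count: [0, 2, 2, 5, 6]
Sorted: [1, 1, 3, 3, 3, 4]


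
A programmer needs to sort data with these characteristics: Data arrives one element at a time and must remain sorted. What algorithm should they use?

Best choice: Insertion sort
Reason: Insertion sort naturally handles online/streaming input by inserting each new element into sorted position


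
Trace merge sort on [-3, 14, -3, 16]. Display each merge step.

Divide and conquer:
  Merge [-3] + [14] -> [-3, 14]
  Merge [-3] + [16] -> [-3, 16]
  Merge [-3, 14] + [-3, 16] -> [-3, -3, 14, 16]


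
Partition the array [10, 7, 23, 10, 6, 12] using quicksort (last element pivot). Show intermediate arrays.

Partition 1: pivot=12 at index 4 -> [10, 7, 10, 6, 12, 23]
Partition 2: pivot=6 at index 0 -> [6, 7, 10, 10, 12, 23]
Partition 3: pivot=10 at index 3 -> [6, 7, 10, 10, 12, 23]
Partition 4: pivot=10 at index 2 -> [6, 7, 10, 10, 12, 23]


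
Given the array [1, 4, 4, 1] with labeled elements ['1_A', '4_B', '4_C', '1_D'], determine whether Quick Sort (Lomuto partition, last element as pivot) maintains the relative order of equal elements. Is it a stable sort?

Trace Quick Sort on the labeled array (the key is the number; the letter only tracks identity):
  Partition indices 0..3 around pivot 1_D -> [1_A, 1_D, 4_C, 4_B]
  Partition indices 2..3 around pivot 4_B -> [1_A, 1_D, 4_C, 4_B]
Final order: [1_A, 1_D, 4_C, 4_B]
Equal keys:
  value 1: originally 1_A, 1_D; after sorting 1_A, 1_D -> order preserved
  value 4: originally 4_B, 4_C; after sorting 4_C, 4_B -> order changed
Equal keys were reordered, so Quick Sort is not stable: partition swaps elements across long distances and can reorder equal keys. (One such input is enough; an unstable sort may happen to preserve order on other inputs, but it gives no guarantee.)
Answer: Not stable


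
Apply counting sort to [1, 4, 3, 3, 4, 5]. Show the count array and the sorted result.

Count array: [0, 1, 0, 2, 2, 1]
(count[i] = number of elements equal to i)
Cumulative count: [0, 1, 1, 3, 5, 6]
Sorted: [1, 3, 3, 4, 4, 5]


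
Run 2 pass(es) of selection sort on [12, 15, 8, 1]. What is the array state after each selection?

Pass 1: Select minimum 1 at index 3, swap -> [1, 15, 8, 12]
Pass 2: Select minimum 8 at index 2, swap -> [1, 8, 15, 12]


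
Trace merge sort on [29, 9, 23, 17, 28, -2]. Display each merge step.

Divide and conquer:
  Merge [9] + [23] -> [9, 23]
  Merge [29] + [9, 23] -> [9, 23, 29]
  Merge [28] + [-2] -> [-2, 28]
  Merge [17] + [-2, 28] -> [-2, 17, 28]
  Merge [9, 23, 29] + [-2, 17, 28] -> [-2, 9, 17, 23, 28, 29]


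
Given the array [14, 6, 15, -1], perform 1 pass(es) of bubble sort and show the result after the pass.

After pass 1: [6, 14, -1, 15] (2 swaps)
Total swaps: 2


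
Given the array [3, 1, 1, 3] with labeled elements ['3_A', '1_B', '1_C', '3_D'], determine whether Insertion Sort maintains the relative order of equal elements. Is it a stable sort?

Trace Insertion Sort on the labeled array (the key is the number; the letter only tracks identity):
  Insert 1_B at index 0: [1_B, 3_A, 1_C, 3_D]
  Insert 1_C at index 1: [1_B, 1_C, 3_A, 3_D]
  Insert 3_D at index 3: [1_B, 1_C, 3_A, 3_D]
Final order: [1_B, 1_C, 3_A, 3_D]
Equal keys:
  value 1: originally 1_B, 1_C; after sorting 1_B, 1_C -> order preserved
  value 3: originally 3_A, 3_D; after sorting 3_A, 3_D -> order preserved
All equal keys kept their original relative order. Insertion Sort is stable: elements are shifted only while they are strictly greater than the key, so a key is inserted after any equal elements already placed.
Answer: Stable


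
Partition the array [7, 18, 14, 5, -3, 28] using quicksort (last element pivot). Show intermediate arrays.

Partition 1: pivot=28 at index 5 -> [7, 18, 14, 5, -3, 28]
Partition 2: pivot=-3 at index 0 -> [-3, 18, 14, 5, 7, 28]
Partition 3: pivot=7 at index 2 -> [-3, 5, 7, 18, 14, 28]
Partition 4: pivot=14 at index 3 -> [-3, 5, 7, 14, 18, 28]


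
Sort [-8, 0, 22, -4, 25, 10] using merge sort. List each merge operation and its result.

Divide and conquer:
  Merge [0] + [22] -> [0, 22]
  Merge [-8] + [0, 22] -> [-8, 0, 22]
  Merge [25] + [10] -> [10, 25]
  Merge [-4] + [10, 25] -> [-4, 10, 25]
  Merge [-8, 0, 22] + [-4, 10, 25] -> [-8, -4, 0, 10, 22, 25]


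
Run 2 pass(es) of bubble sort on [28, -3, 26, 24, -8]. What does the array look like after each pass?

After pass 1: [-3, 26, 24, -8, 28] (4 swaps)
After pass 2: [-3, 24, -8, 26, 28] (2 swaps)
Total swaps: 6


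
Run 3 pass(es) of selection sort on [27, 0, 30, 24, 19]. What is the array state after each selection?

Pass 1: Select minimum 0 at index 1, swap -> [0, 27, 30, 24, 19]
Pass 2: Select minimum 19 at index 4, swap -> [0, 19, 30, 24, 27]
Pass 3: Select minimum 24 at index 3, swap -> [0, 19, 24, 30, 27]


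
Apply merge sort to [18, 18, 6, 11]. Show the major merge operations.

Divide and conquer:
  Merge [18] + [18] -> [18, 18]
  Merge [6] + [11] -> [6, 11]
  Merge [18, 18] + [6, 11] -> [6, 11, 18, 18]


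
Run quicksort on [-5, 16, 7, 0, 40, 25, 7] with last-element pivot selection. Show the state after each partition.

Partition 1: pivot=7 at index 3 -> [-5, 7, 0, 7, 40, 25, 16]
Partition 2: pivot=0 at index 1 -> [-5, 0, 7, 7, 40, 25, 16]
Partition 3: pivot=16 at index 4 -> [-5, 0, 7, 7, 16, 25, 40]
Partition 4: pivot=40 at index 6 -> [-5, 0, 7, 7, 16, 25, 40]


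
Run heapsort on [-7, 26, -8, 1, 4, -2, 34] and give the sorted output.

Build heap: [34, 26, -2, 1, 4, -7, -8]
Extract 34: [26, 4, -2, 1, -8, -7, 34]
Extract 26: [4, 1, -2, -7, -8, 26, 34]
Extract 4: [1, -7, -2, -8, 4, 26, 34]
Extract 1: [-2, -7, -8, 1, 4, 26, 34]
Extract -2: [-7, -8, -2, 1, 4, 26, 34]
Extract -7: [-8, -7, -2, 1, 4, 26, 34]


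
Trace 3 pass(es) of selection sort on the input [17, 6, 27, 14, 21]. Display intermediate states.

Pass 1: Select minimum 6 at index 1, swap -> [6, 17, 27, 14, 21]
Pass 2: Select minimum 14 at index 3, swap -> [6, 14, 27, 17, 21]
Pass 3: Select minimum 17 at index 3, swap -> [6, 14, 17, 27, 21]


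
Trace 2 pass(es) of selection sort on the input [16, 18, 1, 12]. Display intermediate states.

Pass 1: Select minimum 1 at index 2, swap -> [1, 18, 16, 12]
Pass 2: Select minimum 12 at index 3, swap -> [1, 12, 16, 18]


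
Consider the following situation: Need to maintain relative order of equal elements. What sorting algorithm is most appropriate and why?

Best choice: Merge sort or Insertion sort
Reason: Both are stable; quicksort and heapsort are not stable


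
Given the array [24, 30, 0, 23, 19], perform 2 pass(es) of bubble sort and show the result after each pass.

After pass 1: [24, 0, 23, 19, 30] (3 swaps)
After pass 2: [0, 23, 19, 24, 30] (3 swaps)
Total swaps: 6


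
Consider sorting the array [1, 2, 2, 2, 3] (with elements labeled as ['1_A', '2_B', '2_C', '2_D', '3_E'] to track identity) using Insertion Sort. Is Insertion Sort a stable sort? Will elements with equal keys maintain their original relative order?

Trace Insertion Sort on the labeled array (the key is the number; the letter only tracks identity):
  Insert 2_B at index 1: [1_A, 2_B, 2_C, 2_D, 3_E]
  Insert 2_C at index 2: [1_A, 2_B, 2_C, 2_D, 3_E]
  Insert 2_D at index 3: [1_A, 2_B, 2_C, 2_D, 3_E]
  Insert 3_E at index 4: [1_A, 2_B, 2_C, 2_D, 3_E]
Final order: [1_A, 2_B, 2_C, 2_D, 3_E]
Equal keys:
  value 2: originally 2_B, 2_C, 2_D; after sorting 2_B, 2_C, 2_D -> order preserved
All equal keys kept their original relative order. Insertion Sort is stable: elements are shifted only while they are strictly greater than the key, so a key is inserted after any equal elements already placed.
Answer: Stable


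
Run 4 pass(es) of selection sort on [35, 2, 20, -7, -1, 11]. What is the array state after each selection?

Pass 1: Select minimum -7 at index 3, swap -> [-7, 2, 20, 35, -1, 11]
Pass 2: Select minimum -1 at index 4, swap -> [-7, -1, 20, 35, 2, 11]
Pass 3: Select minimum 2 at index 4, swap -> [-7, -1, 2, 35, 20, 11]
Pass 4: Select minimum 11 at index 5, swap -> [-7, -1, 2, 11, 20, 35]


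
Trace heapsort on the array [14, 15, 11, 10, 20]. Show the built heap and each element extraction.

Build heap: [20, 15, 11, 10, 14]
Extract 20: [15, 14, 11, 10, 20]
Extract 15: [14, 10, 11, 15, 20]
Extract 14: [11, 10, 14, 15, 20]
Extract 11: [10, 11, 14, 15, 20]


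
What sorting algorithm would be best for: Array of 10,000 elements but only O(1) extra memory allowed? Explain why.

Best choice: Heapsort
Reason: Heapsort rearranges the array in place using O(1) auxiliary space and still guarantees O(n log n) time; quicksort partitions in place but needs Theta(log n) stack space for recursion (O(n) in the worst case), and mergesort requires O(n) auxiliary space


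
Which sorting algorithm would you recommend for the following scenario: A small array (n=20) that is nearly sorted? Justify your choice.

Best choice: Insertion sort
Reason: Insertion sort is O(n) for nearly sorted arrays and has low overhead


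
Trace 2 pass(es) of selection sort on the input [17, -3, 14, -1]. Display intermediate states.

Pass 1: Select minimum -3 at index 1, swap -> [-3, 17, 14, -1]
Pass 2: Select minimum -1 at index 3, swap -> [-3, -1, 14, 17]


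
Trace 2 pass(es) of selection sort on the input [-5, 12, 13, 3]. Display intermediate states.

Pass 1: Select minimum -5 at index 0, swap -> [-5, 12, 13, 3]
Pass 2: Select minimum 3 at index 3, swap -> [-5, 3, 13, 12]


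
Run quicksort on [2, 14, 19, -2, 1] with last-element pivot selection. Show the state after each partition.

Partition 1: pivot=1 at index 1 -> [-2, 1, 19, 2, 14]
Partition 2: pivot=14 at index 3 -> [-2, 1, 2, 14, 19]


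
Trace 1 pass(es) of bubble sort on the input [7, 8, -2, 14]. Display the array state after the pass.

After pass 1: [7, -2, 8, 14] (1 swaps)
Total swaps: 1


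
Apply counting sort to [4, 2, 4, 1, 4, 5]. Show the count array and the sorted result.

Count array: [0, 1, 1, 0, 3, 1]
(count[i] = number of elements equal to i)
Cumulative count: [0, 1, 2, 2, 5, 6]
Sorted: [1, 2, 4, 4, 4, 5]


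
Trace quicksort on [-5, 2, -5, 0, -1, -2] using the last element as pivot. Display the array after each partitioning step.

Partition 1: pivot=-2 at index 2 -> [-5, -5, -2, 0, -1, 2]
Partition 2: pivot=-5 at index 1 -> [-5, -5, -2, 0, -1, 2]
Partition 3: pivot=2 at index 5 -> [-5, -5, -2, 0, -1, 2]
Partition 4: pivot=-1 at index 3 -> [-5, -5, -2, -1, 0, 2]


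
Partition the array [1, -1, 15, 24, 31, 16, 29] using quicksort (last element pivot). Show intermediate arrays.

Partition 1: pivot=29 at index 5 -> [1, -1, 15, 24, 16, 29, 31]
Partition 2: pivot=16 at index 3 -> [1, -1, 15, 16, 24, 29, 31]
Partition 3: pivot=15 at index 2 -> [1, -1, 15, 16, 24, 29, 31]
Partition 4: pivot=-1 at index 0 -> [-1, 1, 15, 16, 24, 29, 31]


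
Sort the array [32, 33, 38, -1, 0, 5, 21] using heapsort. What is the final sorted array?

Build heap: [38, 33, 32, -1, 0, 5, 21]
Extract 38: [33, 21, 32, -1, 0, 5, 38]
Extract 33: [32, 21, 5, -1, 0, 33, 38]
Extract 32: [21, 0, 5, -1, 32, 33, 38]
Extract 21: [5, 0, -1, 21, 32, 33, 38]
Extract 5: [0, -1, 5, 21, 32, 33, 38]
Extract 0: [-1, 0, 5, 21, 32, 33, 38]


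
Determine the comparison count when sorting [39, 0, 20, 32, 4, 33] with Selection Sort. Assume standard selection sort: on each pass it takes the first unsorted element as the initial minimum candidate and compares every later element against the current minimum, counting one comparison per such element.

Pass 1: scan indices 1..5 for the minimum = 5 comparison(s); min is 0, place at index 0 -> [0, 39, 20, 32, 4, 33]
Pass 2: scan indices 2..5 for the minimum = 4 comparison(s); min is 4, place at index 1 -> [0, 4, 20, 32, 39, 33]
Pass 3: scan indices 3..5 for the minimum = 3 comparison(s); min is 20, place at index 2 -> [0, 4, 20, 32, 39, 33]
Pass 4: scan indices 4..5 for the minimum = 2 comparison(s); min is 32, place at index 3 -> [0, 4, 20, 32, 39, 33]
Pass 5: scan indices 5..5 for the minimum = 1 comparison(s); min is 33, place at index 4 -> [0, 4, 20, 32, 33, 39]
Selection sort always scans the whole unsorted suffix, so the count is (n-1) + (n-2) + ... + 1 = n(n-1)/2 = 6*5/2 = 15 regardless of the input order.
Total comparisons: 5 + 4 + 3 + 2 + 1 = 15


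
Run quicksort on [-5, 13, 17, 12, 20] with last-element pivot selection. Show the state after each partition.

Partition 1: pivot=20 at index 4 -> [-5, 13, 17, 12, 20]
Partition 2: pivot=12 at index 1 -> [-5, 12, 17, 13, 20]
Partition 3: pivot=13 at index 2 -> [-5, 12, 13, 17, 20]


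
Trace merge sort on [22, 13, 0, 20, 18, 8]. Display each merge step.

Divide and conquer:
  Merge [13] + [0] -> [0, 13]
  Merge [22] + [0, 13] -> [0, 13, 22]
  Merge [18] + [8] -> [8, 18]
  Merge [20] + [8, 18] -> [8, 18, 20]
  Merge [0, 13, 22] + [8, 18, 20] -> [0, 8, 13, 18, 20, 22]


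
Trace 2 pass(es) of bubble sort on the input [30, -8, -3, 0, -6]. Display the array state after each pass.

After pass 1: [-8, -3, 0, -6, 30] (4 swaps)
After pass 2: [-8, -3, -6, 0, 30] (1 swaps)
Total swaps: 5


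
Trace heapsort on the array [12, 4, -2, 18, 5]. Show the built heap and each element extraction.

Build heap: [18, 12, -2, 4, 5]
Extract 18: [12, 5, -2, 4, 18]
Extract 12: [5, 4, -2, 12, 18]
Extract 5: [4, -2, 5, 12, 18]
Extract 4: [-2, 4, 5, 12, 18]


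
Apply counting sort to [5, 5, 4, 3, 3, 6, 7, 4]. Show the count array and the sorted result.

Count array: [0, 0, 0, 2, 2, 2, 1, 1]
(count[i] = number of elements equal to i)
Cumulative count: [0, 0, 0, 2, 4, 6, 7, 8]
Sorted: [3, 3, 4, 4, 5, 5, 6, 7]


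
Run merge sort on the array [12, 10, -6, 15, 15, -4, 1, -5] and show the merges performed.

Divide and conquer:
  Merge [12] + [10] -> [10, 12]
  Merge [-6] + [15] -> [-6, 15]
  Merge [10, 12] + [-6, 15] -> [-6, 10, 12, 15]
  Merge [15] + [-4] -> [-4, 15]
  Merge [1] + [-5] -> [-5, 1]
  Merge [-4, 15] + [-5, 1] -> [-5, -4, 1, 15]
  Merge [-6, 10, 12, 15] + [-5, -4, 1, 15] -> [-6, -5, -4, 1, 10, 12, 15, 15]


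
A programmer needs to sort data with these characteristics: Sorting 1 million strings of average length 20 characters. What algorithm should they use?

Best choice: MSD radix sort or Mergesort
Reason: MSD radix sort is a non-comparison sort that buckets the strings by successive character positions, running in time proportional to the total number of characters examined rather than O(n log n) string comparisons; mergesort is a stable O(n log n)-comparison alternative that works for arbitrary variable-length keys


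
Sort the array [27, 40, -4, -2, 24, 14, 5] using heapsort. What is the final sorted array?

Build heap: [40, 27, 14, -2, 24, -4, 5]
Extract 40: [27, 24, 14, -2, 5, -4, 40]
Extract 27: [24, 5, 14, -2, -4, 27, 40]
Extract 24: [14, 5, -4, -2, 24, 27, 40]
Extract 14: [5, -2, -4, 14, 24, 27, 40]
Extract 5: [-2, -4, 5, 14, 24, 27, 40]
Extract -2: [-4, -2, 5, 14, 24, 27, 40]


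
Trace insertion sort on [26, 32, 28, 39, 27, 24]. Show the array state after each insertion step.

First element 26 is already 'sorted'
Insert 32: shifted 0 elements -> [26, 32, 28, 39, 27, 24]
Insert 28: shifted 1 elements -> [26, 28, 32, 39, 27, 24]
Insert 39: shifted 0 elements -> [26, 28, 32, 39, 27, 24]
Insert 27: shifted 3 elements -> [26, 27, 28, 32, 39, 24]
Insert 24: shifted 5 elements -> [24, 26, 27, 28, 32, 39]


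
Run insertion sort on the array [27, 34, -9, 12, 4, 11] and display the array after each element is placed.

First element 27 is already 'sorted'
Insert 34: shifted 0 elements -> [27, 34, -9, 12, 4, 11]
Insert -9: shifted 2 elements -> [-9, 27, 34, 12, 4, 11]
Insert 12: shifted 2 elements -> [-9, 12, 27, 34, 4, 11]
Insert 4: shifted 3 elements -> [-9, 4, 12, 27, 34, 11]
Insert 11: shifted 3 elements -> [-9, 4, 11, 12, 27, 34]


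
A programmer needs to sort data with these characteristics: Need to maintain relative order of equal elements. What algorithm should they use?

Best choice: Merge sort or Insertion sort
Reason: Both are stable; quicksort and heapsort are not stable


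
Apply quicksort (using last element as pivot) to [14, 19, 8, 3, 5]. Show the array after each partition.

Partition 1: pivot=5 at index 1 -> [3, 5, 8, 14, 19]
Partition 2: pivot=19 at index 4 -> [3, 5, 8, 14, 19]
Partition 3: pivot=14 at index 3 -> [3, 5, 8, 14, 19]


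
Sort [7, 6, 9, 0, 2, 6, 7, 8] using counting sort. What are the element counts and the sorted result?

Count array: [1, 0, 1, 0, 0, 0, 2, 2, 1, 1]
(count[i] = number of elements equal to i)
Cumulative count: [1, 1, 2, 2, 2, 2, 4, 6, 7, 8]
Sorted: [0, 2, 6, 6, 7, 7, 8, 9]


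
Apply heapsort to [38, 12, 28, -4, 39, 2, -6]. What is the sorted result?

Build heap: [39, 38, 28, -4, 12, 2, -6]
Extract 39: [38, 12, 28, -4, -6, 2, 39]
Extract 38: [28, 12, 2, -4, -6, 38, 39]
Extract 28: [12, -4, 2, -6, 28, 38, 39]
Extract 12: [2, -4, -6, 12, 28, 38, 39]
Extract 2: [-4, -6, 2, 12, 28, 38, 39]
Extract -4: [-6, -4, 2, 12, 28, 38, 39]


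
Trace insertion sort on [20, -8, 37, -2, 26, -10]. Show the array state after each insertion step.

First element 20 is already 'sorted'
Insert -8: shifted 1 elements -> [-8, 20, 37, -2, 26, -10]
Insert 37: shifted 0 elements -> [-8, 20, 37, -2, 26, -10]
Insert -2: shifted 2 elements -> [-8, -2, 20, 37, 26, -10]
Insert 26: shifted 1 elements -> [-8, -2, 20, 26, 37, -10]
Insert -10: shifted 5 elements -> [-10, -8, -2, 20, 26, 37]


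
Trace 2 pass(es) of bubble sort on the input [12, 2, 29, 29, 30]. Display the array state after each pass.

After pass 1: [2, 12, 29, 29, 30] (1 swaps)
After pass 2: [2, 12, 29, 29, 30] (0 swaps)
Total swaps: 1


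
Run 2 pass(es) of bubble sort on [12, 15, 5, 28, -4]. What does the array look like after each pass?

After pass 1: [12, 5, 15, -4, 28] (2 swaps)
After pass 2: [5, 12, -4, 15, 28] (2 swaps)
Total swaps: 4


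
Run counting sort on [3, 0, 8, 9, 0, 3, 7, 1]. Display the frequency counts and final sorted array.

Count array: [2, 1, 0, 2, 0, 0, 0, 1, 1, 1]
(count[i] = number of elements equal to i)
Cumulative count: [2, 3, 3, 5, 5, 5, 5, 6, 7, 8]
Sorted: [0, 0, 1, 3, 3, 7, 8, 9]


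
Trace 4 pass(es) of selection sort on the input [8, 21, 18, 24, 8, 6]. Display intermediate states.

Pass 1: Select minimum 6 at index 5, swap -> [6, 21, 18, 24, 8, 8]
Pass 2: Select minimum 8 at index 4, swap -> [6, 8, 18, 24, 21, 8]
Pass 3: Select minimum 8 at index 5, swap -> [6, 8, 8, 24, 21, 18]
Pass 4: Select minimum 18 at index 5, swap -> [6, 8, 8, 18, 21, 24]


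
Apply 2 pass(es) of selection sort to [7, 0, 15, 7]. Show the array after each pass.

Pass 1: Select minimum 0 at index 1, swap -> [0, 7, 15, 7]
Pass 2: Select minimum 7 at index 1, swap -> [0, 7, 15, 7]


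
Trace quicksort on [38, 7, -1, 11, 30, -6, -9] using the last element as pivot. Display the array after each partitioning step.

Partition 1: pivot=-9 at index 0 -> [-9, 7, -1, 11, 30, -6, 38]
Partition 2: pivot=38 at index 6 -> [-9, 7, -1, 11, 30, -6, 38]
Partition 3: pivot=-6 at index 1 -> [-9, -6, -1, 11, 30, 7, 38]
Partition 4: pivot=7 at index 3 -> [-9, -6, -1, 7, 30, 11, 38]
Partition 5: pivot=11 at index 4 -> [-9, -6, -1, 7, 11, 30, 38]


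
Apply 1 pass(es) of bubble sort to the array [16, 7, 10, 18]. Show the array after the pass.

After pass 1: [7, 10, 16, 18] (2 swaps)
Total swaps: 2


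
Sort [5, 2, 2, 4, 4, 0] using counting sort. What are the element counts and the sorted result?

Count array: [1, 0, 2, 0, 2, 1]
(count[i] = number of elements equal to i)
Cumulative count: [1, 1, 3, 3, 5, 6]
Sorted: [0, 2, 2, 4, 4, 5]


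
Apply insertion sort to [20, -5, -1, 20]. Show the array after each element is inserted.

First element 20 is already 'sorted'
Insert -5: shifted 1 elements -> [-5, 20, -1, 20]
Insert -1: shifted 1 elements -> [-5, -1, 20, 20]
Insert 20: shifted 0 elements -> [-5, -1, 20, 20]


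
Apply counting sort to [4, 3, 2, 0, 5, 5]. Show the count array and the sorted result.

Count array: [1, 0, 1, 1, 1, 2]
(count[i] = number of elements equal to i)
Cumulative count: [1, 1, 2, 3, 4, 6]
Sorted: [0, 2, 3, 4, 5, 5]


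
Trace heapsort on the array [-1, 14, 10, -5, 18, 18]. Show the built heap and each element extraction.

Build heap: [18, 14, 18, -5, -1, 10]
Extract 18: [18, 14, 10, -5, -1, 18]
Extract 18: [14, -1, 10, -5, 18, 18]
Extract 14: [10, -1, -5, 14, 18, 18]
Extract 10: [-1, -5, 10, 14, 18, 18]
Extract -1: [-5, -1, 10, 14, 18, 18]


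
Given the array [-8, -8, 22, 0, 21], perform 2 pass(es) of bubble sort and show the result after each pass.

After pass 1: [-8, -8, 0, 21, 22] (2 swaps)
After pass 2: [-8, -8, 0, 21, 22] (0 swaps)
Total swaps: 2


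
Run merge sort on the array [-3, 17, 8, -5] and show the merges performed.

Divide and conquer:
  Merge [-3] + [17] -> [-3, 17]
  Merge [8] + [-5] -> [-5, 8]
  Merge [-3, 17] + [-5, 8] -> [-5, -3, 8, 17]


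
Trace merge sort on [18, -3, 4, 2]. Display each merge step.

Divide and conquer:
  Merge [18] + [-3] -> [-3, 18]
  Merge [4] + [2] -> [2, 4]
  Merge [-3, 18] + [2, 4] -> [-3, 2, 4, 18]


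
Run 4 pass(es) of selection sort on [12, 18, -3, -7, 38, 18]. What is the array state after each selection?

Pass 1: Select minimum -7 at index 3, swap -> [-7, 18, -3, 12, 38, 18]
Pass 2: Select minimum -3 at index 2, swap -> [-7, -3, 18, 12, 38, 18]
Pass 3: Select minimum 12 at index 3, swap -> [-7, -3, 12, 18, 38, 18]
Pass 4: Select minimum 18 at index 3, swap -> [-7, -3, 12, 18, 38, 18]


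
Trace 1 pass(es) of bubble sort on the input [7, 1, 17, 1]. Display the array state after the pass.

After pass 1: [1, 7, 1, 17] (2 swaps)
Total swaps: 2


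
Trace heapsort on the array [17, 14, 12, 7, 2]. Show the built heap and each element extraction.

Build heap: [17, 14, 12, 7, 2]
Extract 17: [14, 7, 12, 2, 17]
Extract 14: [12, 7, 2, 14, 17]
Extract 12: [7, 2, 12, 14, 17]
Extract 7: [2, 7, 12, 14, 17]


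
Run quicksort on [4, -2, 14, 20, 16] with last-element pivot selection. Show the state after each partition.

Partition 1: pivot=16 at index 3 -> [4, -2, 14, 16, 20]
Partition 2: pivot=14 at index 2 -> [4, -2, 14, 16, 20]
Partition 3: pivot=-2 at index 0 -> [-2, 4, 14, 16, 20]


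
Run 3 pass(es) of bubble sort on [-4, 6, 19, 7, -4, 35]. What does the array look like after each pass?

After pass 1: [-4, 6, 7, -4, 19, 35] (2 swaps)
After pass 2: [-4, 6, -4, 7, 19, 35] (1 swaps)
After pass 3: [-4, -4, 6, 7, 19, 35] (1 swaps)
Total swaps: 4


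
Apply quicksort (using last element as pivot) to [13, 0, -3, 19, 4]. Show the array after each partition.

Partition 1: pivot=4 at index 2 -> [0, -3, 4, 19, 13]
Partition 2: pivot=-3 at index 0 -> [-3, 0, 4, 19, 13]
Partition 3: pivot=13 at index 3 -> [-3, 0, 4, 13, 19]


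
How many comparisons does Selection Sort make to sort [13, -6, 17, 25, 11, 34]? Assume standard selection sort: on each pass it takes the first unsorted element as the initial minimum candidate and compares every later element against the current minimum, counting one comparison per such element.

Pass 1: scan indices 1..5 for the minimum = 5 comparison(s); min is -6, place at index 0 -> [-6, 13, 17, 25, 11, 34]
Pass 2: scan indices 2..5 for the minimum = 4 comparison(s); min is 11, place at index 1 -> [-6, 11, 17, 25, 13, 34]
Pass 3: scan indices 3..5 for the minimum = 3 comparison(s); min is 13, place at index 2 -> [-6, 11, 13, 25, 17, 34]
Pass 4: scan indices 4..5 for the minimum = 2 comparison(s); min is 17, place at index 3 -> [-6, 11, 13, 17, 25, 34]
Pass 5: scan indices 5..5 for the minimum = 1 comparison(s); min is 25, place at index 4 -> [-6, 11, 13, 17, 25, 34]
Selection sort always scans the whole unsorted suffix, so the count is (n-1) + (n-2) + ... + 1 = n(n-1)/2 = 6*5/2 = 15 regardless of the input order.
Total comparisons: 5 + 4 + 3 + 2 + 1 = 15


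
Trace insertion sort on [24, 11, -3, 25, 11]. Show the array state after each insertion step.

First element 24 is already 'sorted'
Insert 11: shifted 1 elements -> [11, 24, -3, 25, 11]
Insert -3: shifted 2 elements -> [-3, 11, 24, 25, 11]
Insert 25: shifted 0 elements -> [-3, 11, 24, 25, 11]
Insert 11: shifted 2 elements -> [-3, 11, 11, 24, 25]


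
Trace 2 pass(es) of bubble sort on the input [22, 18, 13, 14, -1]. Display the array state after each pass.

After pass 1: [18, 13, 14, -1, 22] (4 swaps)
After pass 2: [13, 14, -1, 18, 22] (3 swaps)
Total swaps: 7


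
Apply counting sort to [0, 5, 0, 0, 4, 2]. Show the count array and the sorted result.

Count array: [3, 0, 1, 0, 1, 1]
(count[i] = number of elements equal to i)
Cumulative count: [3, 3, 4, 4, 5, 6]
Sorted: [0, 0, 0, 2, 4, 5]


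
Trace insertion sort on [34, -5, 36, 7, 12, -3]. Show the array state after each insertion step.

First element 34 is already 'sorted'
Insert -5: shifted 1 elements -> [-5, 34, 36, 7, 12, -3]
Insert 36: shifted 0 elements -> [-5, 34, 36, 7, 12, -3]
Insert 7: shifted 2 elements -> [-5, 7, 34, 36, 12, -3]
Insert 12: shifted 2 elements -> [-5, 7, 12, 34, 36, -3]
Insert -3: shifted 4 elements -> [-5, -3, 7, 12, 34, 36]


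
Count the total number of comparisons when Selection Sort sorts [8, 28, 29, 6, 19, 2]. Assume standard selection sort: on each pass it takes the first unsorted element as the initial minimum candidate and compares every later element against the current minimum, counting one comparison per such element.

Pass 1: scan indices 1..5 for the minimum = 5 comparison(s); min is 2, place at index 0 -> [2, 28, 29, 6, 19, 8]
Pass 2: scan indices 2..5 for the minimum = 4 comparison(s); min is 6, place at index 1 -> [2, 6, 29, 28, 19, 8]
Pass 3: scan indices 3..5 for the minimum = 3 comparison(s); min is 8, place at index 2 -> [2, 6, 8, 28, 19, 29]
Pass 4: scan indices 4..5 for the minimum = 2 comparison(s); min is 19, place at index 3 -> [2, 6, 8, 19, 28, 29]
Pass 5: scan indices 5..5 for the minimum = 1 comparison(s); min is 28, place at index 4 -> [2, 6, 8, 19, 28, 29]
Selection sort always scans the whole unsorted suffix, so the count is (n-1) + (n-2) + ... + 1 = n(n-1)/2 = 6*5/2 = 15 regardless of the input order.
Total comparisons: 5 + 4 + 3 + 2 + 1 = 15


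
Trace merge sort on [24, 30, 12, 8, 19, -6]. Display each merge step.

Divide and conquer:
  Merge [30] + [12] -> [12, 30]
  Merge [24] + [12, 30] -> [12, 24, 30]
  Merge [19] + [-6] -> [-6, 19]
  Merge [8] + [-6, 19] -> [-6, 8, 19]
  Merge [12, 24, 30] + [-6, 8, 19] -> [-6, 8, 12, 19, 24, 30]


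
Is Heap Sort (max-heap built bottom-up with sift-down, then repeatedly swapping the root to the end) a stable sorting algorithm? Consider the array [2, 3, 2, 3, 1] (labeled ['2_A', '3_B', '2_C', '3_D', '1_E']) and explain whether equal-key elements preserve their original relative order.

Trace Heap Sort on the labeled array (the key is the number; the letter only tracks identity):
  Build max-heap: [3_B, 3_D, 2_C, 2_A, 1_E]
  Swap root 3_B to index 4, re-heapify first 4 -> [3_D, 2_A, 2_C, 1_E, 3_B]
  Swap root 3_D to index 3, re-heapify first 3 -> [2_A, 1_E, 2_C, 3_D, 3_B]
  Swap root 2_A to index 2, re-heapify first 2 -> [2_C, 1_E, 2_A, 3_D, 3_B]
  Swap root 2_C to index 1, re-heapify first 1 -> [1_E, 2_C, 2_A, 3_D, 3_B]
Final order: [1_E, 2_C, 2_A, 3_D, 3_B]
Equal keys:
  value 2: originally 2_A, 2_C; after sorting 2_C, 2_A -> order changed
  value 3: originally 3_B, 3_D; after sorting 3_D, 3_B -> order changed
Equal keys were reordered, so Heap Sort is not stable: heap construction and root-to-end swaps move elements without regard to the original order of equal keys. (One such input is enough; an unstable sort may happen to preserve order on other inputs, but it gives no guarantee.)
Answer: Not stable


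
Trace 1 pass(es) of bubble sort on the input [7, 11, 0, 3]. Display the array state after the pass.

After pass 1: [7, 0, 3, 11] (2 swaps)
Total swaps: 2


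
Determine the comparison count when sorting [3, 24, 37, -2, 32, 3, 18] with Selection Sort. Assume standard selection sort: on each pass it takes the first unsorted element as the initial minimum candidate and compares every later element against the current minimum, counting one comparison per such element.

Pass 1: scan indices 1..6 for the minimum = 6 comparison(s); min is -2, place at index 0 -> [-2, 24, 37, 3, 32, 3, 18]
Pass 2: scan indices 2..6 for the minimum = 5 comparison(s); min is 3, place at index 1 -> [-2, 3, 37, 24, 32, 3, 18]
Pass 3: scan indices 3..6 for the minimum = 4 comparison(s); min is 3, place at index 2 -> [-2, 3, 3, 24, 32, 37, 18]
Pass 4: scan indices 4..6 for the minimum = 3 comparison(s); min is 18, place at index 3 -> [-2, 3, 3, 18, 32, 37, 24]
Pass 5: scan indices 5..6 for the minimum = 2 comparison(s); min is 24, place at index 4 -> [-2, 3, 3, 18, 24, 37, 32]
Pass 6: scan indices 6..6 for the minimum = 1 comparison(s); min is 32, place at index 5 -> [-2, 3, 3, 18, 24, 32, 37]
Selection sort always scans the whole unsorted suffix, so the count is (n-1) + (n-2) + ... + 1 = n(n-1)/2 = 7*6/2 = 21 regardless of the input order.
Total comparisons: 6 + 5 + 4 + 3 + 2 + 1 = 21


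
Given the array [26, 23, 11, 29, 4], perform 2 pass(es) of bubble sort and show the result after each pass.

After pass 1: [23, 11, 26, 4, 29] (3 swaps)
After pass 2: [11, 23, 4, 26, 29] (2 swaps)
Total swaps: 5


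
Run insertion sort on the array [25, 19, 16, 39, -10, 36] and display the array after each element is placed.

First element 25 is already 'sorted'
Insert 19: shifted 1 elements -> [19, 25, 16, 39, -10, 36]
Insert 16: shifted 2 elements -> [16, 19, 25, 39, -10, 36]
Insert 39: shifted 0 elements -> [16, 19, 25, 39, -10, 36]
Insert -10: shifted 4 elements -> [-10, 16, 19, 25, 39, 36]
Insert 36: shifted 1 elements -> [-10, 16, 19, 25, 36, 39]


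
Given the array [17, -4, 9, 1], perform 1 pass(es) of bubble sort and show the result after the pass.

After pass 1: [-4, 9, 1, 17] (3 swaps)
Total swaps: 3


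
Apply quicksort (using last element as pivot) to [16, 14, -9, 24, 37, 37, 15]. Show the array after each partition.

Partition 1: pivot=15 at index 2 -> [14, -9, 15, 24, 37, 37, 16]
Partition 2: pivot=-9 at index 0 -> [-9, 14, 15, 24, 37, 37, 16]
Partition 3: pivot=16 at index 3 -> [-9, 14, 15, 16, 37, 37, 24]
Partition 4: pivot=24 at index 4 -> [-9, 14, 15, 16, 24, 37, 37]
Partition 5: pivot=37 at index 6 -> [-9, 14, 15, 16, 24, 37, 37]


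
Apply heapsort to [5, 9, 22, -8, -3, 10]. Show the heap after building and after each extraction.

Build heap: [22, 9, 10, -8, -3, 5]
Extract 22: [10, 9, 5, -8, -3, 22]
Extract 10: [9, -3, 5, -8, 10, 22]
Extract 9: [5, -3, -8, 9, 10, 22]
Extract 5: [-3, -8, 5, 9, 10, 22]
Extract -3: [-8, -3, 5, 9, 10, 22]


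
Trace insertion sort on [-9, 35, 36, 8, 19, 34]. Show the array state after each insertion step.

First element -9 is already 'sorted'
Insert 35: shifted 0 elements -> [-9, 35, 36, 8, 19, 34]
Insert 36: shifted 0 elements -> [-9, 35, 36, 8, 19, 34]
Insert 8: shifted 2 elements -> [-9, 8, 35, 36, 19, 34]
Insert 19: shifted 2 elements -> [-9, 8, 19, 35, 36, 34]
Insert 34: shifted 2 elements -> [-9, 8, 19, 34, 35, 36]


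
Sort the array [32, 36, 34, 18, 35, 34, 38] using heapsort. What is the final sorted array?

Build heap: [38, 36, 34, 18, 35, 32, 34]
Extract 38: [36, 35, 34, 18, 34, 32, 38]
Extract 36: [35, 34, 34, 18, 32, 36, 38]
Extract 35: [34, 32, 34, 18, 35, 36, 38]
Extract 34: [34, 32, 18, 34, 35, 36, 38]
Extract 34: [32, 18, 34, 34, 35, 36, 38]
Extract 32: [18, 32, 34, 34, 35, 36, 38]


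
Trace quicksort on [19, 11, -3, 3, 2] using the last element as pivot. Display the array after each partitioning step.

Partition 1: pivot=2 at index 1 -> [-3, 2, 19, 3, 11]
Partition 2: pivot=11 at index 3 -> [-3, 2, 3, 11, 19]


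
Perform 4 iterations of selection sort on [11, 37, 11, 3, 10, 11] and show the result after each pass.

Pass 1: Select minimum 3 at index 3, swap -> [3, 37, 11, 11, 10, 11]
Pass 2: Select minimum 10 at index 4, swap -> [3, 10, 11, 11, 37, 11]
Pass 3: Select minimum 11 at index 2, swap -> [3, 10, 11, 11, 37, 11]
Pass 4: Select minimum 11 at index 3, swap -> [3, 10, 11, 11, 37, 11]


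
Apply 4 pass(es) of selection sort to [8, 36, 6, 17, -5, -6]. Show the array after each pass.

Pass 1: Select minimum -6 at index 5, swap -> [-6, 36, 6, 17, -5, 8]
Pass 2: Select minimum -5 at index 4, swap -> [-6, -5, 6, 17, 36, 8]
Pass 3: Select minimum 6 at index 2, swap -> [-6, -5, 6, 17, 36, 8]
Pass 4: Select minimum 8 at index 5, swap -> [-6, -5, 6, 8, 36, 17]


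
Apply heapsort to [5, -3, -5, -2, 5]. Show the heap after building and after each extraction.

Build heap: [5, 5, -5, -2, -3]
Extract 5: [5, -2, -5, -3, 5]
Extract 5: [-2, -3, -5, 5, 5]
Extract -2: [-3, -5, -2, 5, 5]
Extract -3: [-5, -3, -2, 5, 5]


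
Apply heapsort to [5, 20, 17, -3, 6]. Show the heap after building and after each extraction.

Build heap: [20, 6, 17, -3, 5]
Extract 20: [17, 6, 5, -3, 20]
Extract 17: [6, -3, 5, 17, 20]
Extract 6: [5, -3, 6, 17, 20]
Extract 5: [-3, 5, 6, 17, 20]


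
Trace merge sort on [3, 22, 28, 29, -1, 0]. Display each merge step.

Divide and conquer:
  Merge [22] + [28] -> [22, 28]
  Merge [3] + [22, 28] -> [3, 22, 28]
  Merge [-1] + [0] -> [-1, 0]
  Merge [29] + [-1, 0] -> [-1, 0, 29]
  Merge [3, 22, 28] + [-1, 0, 29] -> [-1, 0, 3, 22, 28, 29]


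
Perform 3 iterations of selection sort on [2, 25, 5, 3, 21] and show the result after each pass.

Pass 1: Select minimum 2 at index 0, swap -> [2, 25, 5, 3, 21]
Pass 2: Select minimum 3 at index 3, swap -> [2, 3, 5, 25, 21]
Pass 3: Select minimum 5 at index 2, swap -> [2, 3, 5, 25, 21]


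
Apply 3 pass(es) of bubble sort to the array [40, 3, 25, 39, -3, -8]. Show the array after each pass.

After pass 1: [3, 25, 39, -3, -8, 40] (5 swaps)
After pass 2: [3, 25, -3, -8, 39, 40] (2 swaps)
After pass 3: [3, -3, -8, 25, 39, 40] (2 swaps)
Total swaps: 9


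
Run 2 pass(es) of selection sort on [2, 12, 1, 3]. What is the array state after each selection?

Pass 1: Select minimum 1 at index 2, swap -> [1, 12, 2, 3]
Pass 2: Select minimum 2 at index 2, swap -> [1, 2, 12, 3]


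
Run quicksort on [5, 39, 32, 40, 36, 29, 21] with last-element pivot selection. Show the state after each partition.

Partition 1: pivot=21 at index 1 -> [5, 21, 32, 40, 36, 29, 39]
Partition 2: pivot=39 at index 5 -> [5, 21, 32, 36, 29, 39, 40]
Partition 3: pivot=29 at index 2 -> [5, 21, 29, 36, 32, 39, 40]
Partition 4: pivot=32 at index 3 -> [5, 21, 29, 32, 36, 39, 40]


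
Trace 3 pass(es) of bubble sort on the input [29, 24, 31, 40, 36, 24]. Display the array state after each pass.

After pass 1: [24, 29, 31, 36, 24, 40] (3 swaps)
After pass 2: [24, 29, 31, 24, 36, 40] (1 swaps)
After pass 3: [24, 29, 24, 31, 36, 40] (1 swaps)
Total swaps: 5


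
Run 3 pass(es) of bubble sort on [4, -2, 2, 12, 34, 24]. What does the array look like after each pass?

After pass 1: [-2, 2, 4, 12, 24, 34] (3 swaps)
After pass 2: [-2, 2, 4, 12, 24, 34] (0 swaps)
After pass 3: [-2, 2, 4, 12, 24, 34] (0 swaps)
Total swaps: 3


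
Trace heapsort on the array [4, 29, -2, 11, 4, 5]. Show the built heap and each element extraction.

Build heap: [29, 11, 5, 4, 4, -2]
Extract 29: [11, 4, 5, -2, 4, 29]
Extract 11: [5, 4, 4, -2, 11, 29]
Extract 5: [4, -2, 4, 5, 11, 29]
Extract 4: [4, -2, 4, 5, 11, 29]
Extract 4: [-2, 4, 4, 5, 11, 29]


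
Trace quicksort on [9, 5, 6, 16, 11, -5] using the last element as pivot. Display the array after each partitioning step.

Partition 1: pivot=-5 at index 0 -> [-5, 5, 6, 16, 11, 9]
Partition 2: pivot=9 at index 3 -> [-5, 5, 6, 9, 11, 16]
Partition 3: pivot=6 at index 2 -> [-5, 5, 6, 9, 11, 16]
Partition 4: pivot=16 at index 5 -> [-5, 5, 6, 9, 11, 16]


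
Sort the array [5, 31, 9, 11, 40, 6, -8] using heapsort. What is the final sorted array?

Build heap: [40, 31, 9, 11, 5, 6, -8]
Extract 40: [31, 11, 9, -8, 5, 6, 40]
Extract 31: [11, 6, 9, -8, 5, 31, 40]
Extract 11: [9, 6, 5, -8, 11, 31, 40]
Extract 9: [6, -8, 5, 9, 11, 31, 40]
Extract 6: [5, -8, 6, 9, 11, 31, 40]
Extract 5: [-8, 5, 6, 9, 11, 31, 40]


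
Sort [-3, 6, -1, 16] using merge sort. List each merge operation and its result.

Divide and conquer:
  Merge [-3] + [6] -> [-3, 6]
  Merge [-1] + [16] -> [-1, 16]
  Merge [-3, 6] + [-1, 16] -> [-3, -1, 6, 16]


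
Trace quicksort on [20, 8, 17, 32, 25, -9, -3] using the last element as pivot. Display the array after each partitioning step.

Partition 1: pivot=-3 at index 1 -> [-9, -3, 17, 32, 25, 20, 8]
Partition 2: pivot=8 at index 2 -> [-9, -3, 8, 32, 25, 20, 17]
Partition 3: pivot=17 at index 3 -> [-9, -3, 8, 17, 25, 20, 32]
Partition 4: pivot=32 at index 6 -> [-9, -3, 8, 17, 25, 20, 32]
Partition 5: pivot=20 at index 4 -> [-9, -3, 8, 17, 20, 25, 32]


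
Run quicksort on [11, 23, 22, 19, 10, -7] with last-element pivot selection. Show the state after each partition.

Partition 1: pivot=-7 at index 0 -> [-7, 23, 22, 19, 10, 11]
Partition 2: pivot=11 at index 2 -> [-7, 10, 11, 19, 23, 22]
Partition 3: pivot=22 at index 4 -> [-7, 10, 11, 19, 22, 23]


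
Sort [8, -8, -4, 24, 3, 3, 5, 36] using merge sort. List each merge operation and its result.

Divide and conquer:
  Merge [8] + [-8] -> [-8, 8]
  Merge [-4] + [24] -> [-4, 24]
  Merge [-8, 8] + [-4, 24] -> [-8, -4, 8, 24]
  Merge [3] + [3] -> [3, 3]
  Merge [5] + [36] -> [5, 36]
  Merge [3, 3] + [5, 36] -> [3, 3, 5, 36]
  Merge [-8, -4, 8, 24] + [3, 3, 5, 36] -> [-8, -4, 3, 3, 5, 8, 24, 36]


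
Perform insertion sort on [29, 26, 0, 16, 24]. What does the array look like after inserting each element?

First element 29 is already 'sorted'
Insert 26: shifted 1 elements -> [26, 29, 0, 16, 24]
Insert 0: shifted 2 elements -> [0, 26, 29, 16, 24]
Insert 16: shifted 2 elements -> [0, 16, 26, 29, 24]
Insert 24: shifted 2 elements -> [0, 16, 24, 26, 29]


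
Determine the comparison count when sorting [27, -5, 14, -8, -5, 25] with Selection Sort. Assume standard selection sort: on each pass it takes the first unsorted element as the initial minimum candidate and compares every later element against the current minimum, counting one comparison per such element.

Pass 1: scan indices 1..5 for the minimum = 5 comparison(s); min is -8, place at index 0 -> [-8, -5, 14, 27, -5, 25]
Pass 2: scan indices 2..5 for the minimum = 4 comparison(s); min is -5, place at index 1 -> [-8, -5, 14, 27, -5, 25]
Pass 3: scan indices 3..5 for the minimum = 3 comparison(s); min is -5, place at index 2 -> [-8, -5, -5, 27, 14, 25]
Pass 4: scan indices 4..5 for the minimum = 2 comparison(s); min is 14, place at index 3 -> [-8, -5, -5, 14, 27, 25]
Pass 5: scan indices 5..5 for the minimum = 1 comparison(s); min is 25, place at index 4 -> [-8, -5, -5, 14, 25, 27]
Selection sort always scans the whole unsorted suffix, so the count is (n-1) + (n-2) + ... + 1 = n(n-1)/2 = 6*5/2 = 15 regardless of the input order.
Total comparisons: 5 + 4 + 3 + 2 + 1 = 15
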